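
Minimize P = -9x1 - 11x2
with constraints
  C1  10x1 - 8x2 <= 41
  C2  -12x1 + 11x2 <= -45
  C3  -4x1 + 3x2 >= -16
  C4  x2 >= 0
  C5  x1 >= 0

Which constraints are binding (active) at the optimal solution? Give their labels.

C2 and C3

Feasible corners and P = -9x1 - 11x2:
  (41/8, 3/2) → P = -501/8
  (15/4, 0) → P = -135/4
  (4, 0) → P = -36

The minimum is at (41/8, 3/2). Substituting into each constraint, equality holds for C2 and C3; the remaining constraints have slack.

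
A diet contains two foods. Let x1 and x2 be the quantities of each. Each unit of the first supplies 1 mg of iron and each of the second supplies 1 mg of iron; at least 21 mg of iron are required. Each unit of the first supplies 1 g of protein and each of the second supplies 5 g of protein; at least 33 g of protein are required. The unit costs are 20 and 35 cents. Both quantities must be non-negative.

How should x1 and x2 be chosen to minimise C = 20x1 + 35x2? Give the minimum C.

x1 = 18, x2 = 3, minimum C = 465

Vertices and C = 20x1 + 35x2:
  (0, 21) → C = 735
  (33, 0) → C = 660
  (18, 3) → C = 465
The feasible region is unbounded (it extends along (0, 1), (1, 0)), but C strictly increases along every unbounded feasible direction, so there is no improving ray and the minimum is attained at a vertex.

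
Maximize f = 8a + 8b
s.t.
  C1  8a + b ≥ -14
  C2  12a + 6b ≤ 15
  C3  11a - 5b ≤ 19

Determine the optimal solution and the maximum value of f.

Corner points and f = 8a + 8b:
  (-11/4, 8) → f = 42
  (-1, -6) → f = -56
  (3/2, -1/2) → f = 8

a = -11/4, b = 8, maximum f = 42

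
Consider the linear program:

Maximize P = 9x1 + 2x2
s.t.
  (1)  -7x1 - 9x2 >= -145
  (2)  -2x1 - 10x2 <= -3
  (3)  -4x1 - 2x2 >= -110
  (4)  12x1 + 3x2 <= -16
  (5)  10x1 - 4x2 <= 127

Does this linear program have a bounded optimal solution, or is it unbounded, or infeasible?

bounded optimum

Extreme points and P = 9x1 + 2x2:
  (-193/29, 1852/87) → P = -1507/87
  (-169/114, 34/57) → P = -1385/114
The feasible region has finitely many vertices and no improving ray; the maximum is -1385/114 at (-169/114, 34/57).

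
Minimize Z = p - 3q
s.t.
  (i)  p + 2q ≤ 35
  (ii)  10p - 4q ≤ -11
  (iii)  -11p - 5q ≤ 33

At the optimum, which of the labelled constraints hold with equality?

(i) and (iii)

Feasible corners and Z = p - 3q:
  (59/12, 361/24) → Z = -965/24
  (-241/17, 418/17) → Z = -1495/17
  (-187/94, -209/94) → Z = 220/47

The minimum is at (-241/17, 418/17). Substituting into each constraint, equality holds for (i) and (iii); the remaining constraints have slack.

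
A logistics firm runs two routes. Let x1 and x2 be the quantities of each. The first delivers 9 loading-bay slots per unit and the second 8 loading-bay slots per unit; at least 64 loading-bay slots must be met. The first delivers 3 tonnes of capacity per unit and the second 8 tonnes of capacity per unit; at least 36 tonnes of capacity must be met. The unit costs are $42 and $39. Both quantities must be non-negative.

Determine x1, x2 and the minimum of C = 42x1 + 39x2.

Corner points and C = 42x1 + 39x2:
  (0, 8) → C = 312
  (12, 0) → C = 504
  (14/3, 11/4) → C = 1213/4
The feasible region is unbounded (it extends along (0, 1), (1, 0)), but C strictly increases along every unbounded feasible direction, so there is no improving ray and the minimum is attained at a vertex.

The binding constraints are 9x1 + 8x2 = 64 and 3x1 + 8x2 = 36.
Solving simultaneously gives x1 = 14/3, x2 = 11/4.

x1 = 14/3, x2 = 11/4, minimum C = 1213/4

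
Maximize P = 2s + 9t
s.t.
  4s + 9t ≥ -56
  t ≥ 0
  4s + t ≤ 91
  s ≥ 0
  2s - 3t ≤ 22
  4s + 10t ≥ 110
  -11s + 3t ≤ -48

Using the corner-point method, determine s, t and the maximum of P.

s = 321/23, t = 809/23, maximum P = 7923/23

Extreme points and P = 2s + 9t:
  (295/14, 47/7) → P = 718/7
  (321/23, 809/23) → P = 7923/23
  (275/16, 33/8) → P = 143/2
  (405/61, 509/61) → P = 5391/61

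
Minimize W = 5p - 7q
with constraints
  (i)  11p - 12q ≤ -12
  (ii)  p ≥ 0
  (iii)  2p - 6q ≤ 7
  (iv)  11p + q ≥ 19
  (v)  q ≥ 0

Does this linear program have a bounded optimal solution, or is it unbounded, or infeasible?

From the feasible point (216/143, 31/13), moving in the direction (0, 1) keeps every constraint satisfied while W decreases without bound.

unbounded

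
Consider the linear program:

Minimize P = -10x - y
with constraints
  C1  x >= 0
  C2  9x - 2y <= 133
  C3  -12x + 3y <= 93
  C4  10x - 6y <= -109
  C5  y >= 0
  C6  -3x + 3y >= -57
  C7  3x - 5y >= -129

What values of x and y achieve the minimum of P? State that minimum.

x = 229/32, y = 963/32, minimum P = -3253/32

Feasible corners and P = -10x - y:
  (0, 109/6) → P = -109/6
  (0, 129/5) → P = -129/5
  (229/32, 963/32) → P = -3253/32

The optimum lies where 10x - 6y = -109 and 3x - 5y = -129.
Solving simultaneously gives x = 229/32, y = 963/32.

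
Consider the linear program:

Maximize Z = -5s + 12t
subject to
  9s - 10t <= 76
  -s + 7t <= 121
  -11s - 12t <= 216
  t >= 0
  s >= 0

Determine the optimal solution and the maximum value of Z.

Extreme points and Z = -5s + 12t:
  (1742/53, 1165/53) → Z = 5270/53
  (76/9, 0) → Z = -380/9
  (0, 121/7) → Z = 1452/7
  (0, 0) → Z = 0

s = 0, t = 121/7, maximum Z = 1452/7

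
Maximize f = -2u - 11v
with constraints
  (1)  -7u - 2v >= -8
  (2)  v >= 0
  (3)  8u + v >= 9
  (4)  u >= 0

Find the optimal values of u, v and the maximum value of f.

Corner points and f = -2u - 11v:
  (8/7, 0) → f = -16/7
  (10/9, 1/9) → f = -31/9
  (9/8, 0) → f = -9/4

u = 9/8, v = 0, maximum f = -9/4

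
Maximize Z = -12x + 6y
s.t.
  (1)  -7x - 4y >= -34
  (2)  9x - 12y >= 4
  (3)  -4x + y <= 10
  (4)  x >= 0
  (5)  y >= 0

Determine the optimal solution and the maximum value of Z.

x = 4/9, y = 0, maximum Z = -16/3

Extreme points and Z = -12x + 6y:
  (53/15, 139/60) → Z = -57/2
  (34/7, 0) → Z = -408/7
  (4/9, 0) → Z = -16/3

The optimum lies where 9x - 12y = 4 and y = 0.
Solving simultaneously gives x = 4/9, y = 0.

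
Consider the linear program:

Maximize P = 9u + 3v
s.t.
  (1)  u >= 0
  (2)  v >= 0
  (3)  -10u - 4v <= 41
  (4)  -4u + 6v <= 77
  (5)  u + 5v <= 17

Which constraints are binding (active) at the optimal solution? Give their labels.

(2) and (5)

Vertices and P = 9u + 3v:
  (0, 0) → P = 0
  (0, 17/5) → P = 51/5
  (17, 0) → P = 153

The maximum is at (17, 0). Substituting into each constraint, equality holds for (2) and (5); the remaining constraints have slack.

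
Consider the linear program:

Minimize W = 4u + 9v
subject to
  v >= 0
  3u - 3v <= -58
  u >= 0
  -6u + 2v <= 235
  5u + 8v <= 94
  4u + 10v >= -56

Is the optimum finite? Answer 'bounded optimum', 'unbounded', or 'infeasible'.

infeasible

The boundaries v = 0 and u = 0 meet at (0, 0), but that point violates 3u - 3v ≤ -58. Every candidate vertex is excluded by some other constraint, so the feasible region is empty.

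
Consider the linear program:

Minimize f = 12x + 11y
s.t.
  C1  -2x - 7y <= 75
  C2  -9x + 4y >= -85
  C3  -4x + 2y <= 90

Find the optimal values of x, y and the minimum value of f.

Feasible corners and f = 12x + 11y:
  (295/71, -845/71) → f = -5755/71
  (-195/8, -15/4) → f = -1335/4
  (265, 575) → f = 9505

x = -195/8, y = -15/4, minimum f = -1335/4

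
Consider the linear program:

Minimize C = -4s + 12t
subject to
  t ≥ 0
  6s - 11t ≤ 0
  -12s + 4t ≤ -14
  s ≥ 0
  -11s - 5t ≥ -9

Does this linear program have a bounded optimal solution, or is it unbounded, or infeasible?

infeasible

The boundaries t = 0 and 6s - 11t = 0 meet at (0, 0), but that point violates -12s + 4t ≤ -14. Every candidate vertex is excluded by some other constraint, so the feasible region is empty.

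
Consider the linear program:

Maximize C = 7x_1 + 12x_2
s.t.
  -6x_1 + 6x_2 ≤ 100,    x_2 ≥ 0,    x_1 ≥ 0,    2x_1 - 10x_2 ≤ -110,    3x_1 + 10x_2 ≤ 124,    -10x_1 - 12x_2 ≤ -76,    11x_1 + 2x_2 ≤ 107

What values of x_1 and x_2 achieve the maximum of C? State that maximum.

Vertices and C = 7x_1 + 12x_2:
  (0, 11) → C = 132
  (0, 62/5) → C = 744/5
  (14/5, 289/25) → C = 3958/25

The optimum lies where 2x_1 - 10x_2 = -110 and 3x_1 + 10x_2 = 124.
Solving simultaneously gives x_1 = 14/5, x_2 = 289/25.

x_1 = 14/5, x_2 = 289/25, maximum C = 3958/25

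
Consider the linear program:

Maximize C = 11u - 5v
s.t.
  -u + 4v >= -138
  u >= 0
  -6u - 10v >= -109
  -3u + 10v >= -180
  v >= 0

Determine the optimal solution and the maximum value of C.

u = 109/6, v = 0, maximum C = 1199/6

Vertices and C = 11u - 5v:
  (0, 109/10) → C = -109/2
  (0, 0) → C = 0
  (109/6, 0) → C = 1199/6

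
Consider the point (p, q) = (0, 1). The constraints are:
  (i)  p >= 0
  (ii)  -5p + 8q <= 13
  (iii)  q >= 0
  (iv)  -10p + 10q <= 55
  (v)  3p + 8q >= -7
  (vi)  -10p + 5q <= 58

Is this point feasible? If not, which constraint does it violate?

(i): 0 ≥ 0 ✓
(ii): 8 ≤ 13 ✓
(iii): 1 ≥ 0 ✓
(iv): 10 ≤ 55 ✓
(v): 8 ≥ -7 ✓
(vi): 5 ≤ 58 ✓

feasible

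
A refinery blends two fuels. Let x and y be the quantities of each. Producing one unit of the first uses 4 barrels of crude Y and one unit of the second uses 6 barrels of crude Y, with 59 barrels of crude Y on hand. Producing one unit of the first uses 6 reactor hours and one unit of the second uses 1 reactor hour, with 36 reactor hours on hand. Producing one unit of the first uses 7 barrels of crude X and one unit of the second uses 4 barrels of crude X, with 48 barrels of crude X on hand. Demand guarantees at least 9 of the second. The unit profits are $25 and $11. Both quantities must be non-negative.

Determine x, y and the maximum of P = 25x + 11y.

x = 5/4, y = 9, maximum P = 521/4

Feasible corners and P = 25x + 11y:
  (0, 59/6) → P = 649/6
  (0, 9) → P = 99
  (5/4, 9) → P = 521/4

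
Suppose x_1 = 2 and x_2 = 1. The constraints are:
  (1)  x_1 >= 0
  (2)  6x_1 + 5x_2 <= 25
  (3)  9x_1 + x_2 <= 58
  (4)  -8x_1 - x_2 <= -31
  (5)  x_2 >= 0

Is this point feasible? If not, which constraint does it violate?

not feasible — violates (4)

Constraint (4): -8x_1 - x_2 = -17, which is not ≤ -31. All other constraints are satisfied.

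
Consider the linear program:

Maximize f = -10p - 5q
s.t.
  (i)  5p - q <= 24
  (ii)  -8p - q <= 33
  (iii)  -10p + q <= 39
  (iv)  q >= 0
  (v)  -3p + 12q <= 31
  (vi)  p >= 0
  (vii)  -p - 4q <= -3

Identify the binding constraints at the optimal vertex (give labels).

(vi) and (vii)

Vertices and f = -10p - 5q:
  (24/5, 0) → f = -48
  (319/57, 227/57) → f = -4325/57
  (3, 0) → f = -30
  (0, 31/12) → f = -155/12
  (0, 3/4) → f = -15/4

The maximum is at (0, 3/4). Substituting into each constraint, equality holds for (vi) and (vii); the remaining constraints have slack.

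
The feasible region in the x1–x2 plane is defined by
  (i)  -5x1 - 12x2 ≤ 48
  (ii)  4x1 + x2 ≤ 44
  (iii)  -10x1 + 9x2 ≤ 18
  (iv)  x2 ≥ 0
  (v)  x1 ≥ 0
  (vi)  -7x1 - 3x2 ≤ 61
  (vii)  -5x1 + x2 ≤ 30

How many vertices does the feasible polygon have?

Pairwise boundary intersections that survive every other constraint:
  (189/23, 256/23)
  (11, 0)
  (0, 2)
  (0, 0)

4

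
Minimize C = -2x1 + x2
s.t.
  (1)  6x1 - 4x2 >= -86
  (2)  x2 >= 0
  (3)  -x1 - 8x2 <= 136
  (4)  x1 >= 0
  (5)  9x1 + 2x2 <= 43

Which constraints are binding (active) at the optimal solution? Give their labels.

Corner points and C = -2x1 + x2:
  (0, 43/2) → C = 43/2
  (0, 0) → C = 0
  (43/9, 0) → C = -86/9

The minimum is at (43/9, 0). Substituting into each constraint, equality holds for (2) and (5); the remaining constraints have slack.

(2) and (5)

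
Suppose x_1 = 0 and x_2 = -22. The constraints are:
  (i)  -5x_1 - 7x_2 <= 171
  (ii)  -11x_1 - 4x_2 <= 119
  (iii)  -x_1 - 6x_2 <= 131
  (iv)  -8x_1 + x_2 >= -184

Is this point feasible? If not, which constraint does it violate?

not feasible — violates (iii)

Constraint (iii): -x_1 - 6x_2 = 132, which is not ≤ 131. All other constraints are satisfied.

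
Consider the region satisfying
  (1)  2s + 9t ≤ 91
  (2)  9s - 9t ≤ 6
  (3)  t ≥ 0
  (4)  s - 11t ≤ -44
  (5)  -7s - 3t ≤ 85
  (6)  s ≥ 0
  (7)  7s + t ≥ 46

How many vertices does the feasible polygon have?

3

Of the 21 pairwise boundary intersections, those satisfying every inequality are:
  (97/11, 269/33)
  (323/61, 545/61)
  (35/6, 31/6)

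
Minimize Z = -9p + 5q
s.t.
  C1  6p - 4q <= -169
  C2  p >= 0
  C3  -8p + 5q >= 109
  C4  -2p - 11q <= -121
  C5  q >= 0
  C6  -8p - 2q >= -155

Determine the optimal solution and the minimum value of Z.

The binding constraints are 6p - 4q = -169 and -8p - 2q = -155.
Solving simultaneously gives p = 141/22, q = 1141/22.

p = 141/22, q = 1141/22, minimum Z = 2218/11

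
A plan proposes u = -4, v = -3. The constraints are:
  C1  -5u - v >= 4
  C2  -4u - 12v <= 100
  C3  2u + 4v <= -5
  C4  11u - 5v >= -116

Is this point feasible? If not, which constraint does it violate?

feasible

C1: 23 ≥ 4 ✓
C2: 52 ≤ 100 ✓
C3: -20 ≤ -5 ✓
C4: -29 ≥ -116 ✓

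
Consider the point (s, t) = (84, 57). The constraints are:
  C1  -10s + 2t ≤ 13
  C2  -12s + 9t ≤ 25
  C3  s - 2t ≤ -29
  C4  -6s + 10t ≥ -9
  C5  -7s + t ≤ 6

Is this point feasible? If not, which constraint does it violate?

C1: -726 ≤ 13 ✓
C2: -495 ≤ 25 ✓
C3: -30 ≤ -29 ✓
C4: 66 ≥ -9 ✓
C5: -531 ≤ 6 ✓

feasible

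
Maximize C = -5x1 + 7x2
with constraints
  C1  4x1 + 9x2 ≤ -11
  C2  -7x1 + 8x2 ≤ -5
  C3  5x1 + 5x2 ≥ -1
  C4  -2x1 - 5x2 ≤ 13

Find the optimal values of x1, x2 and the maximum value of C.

Feasible corners and C = -5x1 + 7x2:
  (46/25, -51/25) → C = -587/25
  (31, -15) → C = -260
  (4, -21/5) → C = -247/5

x1 = 46/25, x2 = -51/25, maximum C = -587/25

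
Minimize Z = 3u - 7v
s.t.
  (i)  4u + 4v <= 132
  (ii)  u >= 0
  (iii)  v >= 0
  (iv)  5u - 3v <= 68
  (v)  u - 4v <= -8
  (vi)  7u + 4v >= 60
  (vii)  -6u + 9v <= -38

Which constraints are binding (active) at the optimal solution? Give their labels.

Vertices and Z = 3u - 7v:
  (296/17, 108/17) → Z = 132/17
  (166/9, 218/27) → Z = -32/27
  (224/15, 86/15) → Z = 14/3

The minimum is at (166/9, 218/27). Substituting into each constraint, equality holds for (iv) and (vii); the remaining constraints have slack.

(iv) and (vii)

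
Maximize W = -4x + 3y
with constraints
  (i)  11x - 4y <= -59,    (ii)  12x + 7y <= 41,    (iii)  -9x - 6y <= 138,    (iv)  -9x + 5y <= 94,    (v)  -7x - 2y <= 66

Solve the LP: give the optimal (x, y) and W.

x = -151/41, y = 499/41, maximum W = 2101/41

Extreme points and W = -4x + 3y:
  (-249/125, 1159/125) → W = 4473/125
  (-191/25, -313/50) → W = 589/50
  (-151/41, 499/41) → W = 2101/41
  (-518/53, 64/53) → W = 2264/53

The optimum lies where 12x + 7y = 41 and -9x + 5y = 94.
Solving simultaneously gives x = -151/41, y = 499/41.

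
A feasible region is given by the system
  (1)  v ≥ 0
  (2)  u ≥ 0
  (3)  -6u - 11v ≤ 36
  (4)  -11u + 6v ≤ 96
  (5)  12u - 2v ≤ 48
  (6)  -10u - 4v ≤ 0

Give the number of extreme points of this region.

4

The feasible vertices (each the meet of two boundaries and inside every other half-plane) are:
  (0, 0)
  (4, 0)
  (0, 16)
  (48/5, 168/5)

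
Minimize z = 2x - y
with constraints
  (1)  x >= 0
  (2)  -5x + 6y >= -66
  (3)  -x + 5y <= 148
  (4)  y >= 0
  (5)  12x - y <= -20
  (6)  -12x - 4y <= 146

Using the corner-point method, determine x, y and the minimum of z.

x = 0, y = 148/5, minimum z = -148/5

Corner points and z = 2x - y:
  (0, 148/5) → z = -148/5
  (0, 20) → z = -20
  (48/59, 1756/59) → z = -1660/59

At the optimal vertex, x = 0 and -x + 5y = 148.
Solving simultaneously gives x = 0, y = 148/5.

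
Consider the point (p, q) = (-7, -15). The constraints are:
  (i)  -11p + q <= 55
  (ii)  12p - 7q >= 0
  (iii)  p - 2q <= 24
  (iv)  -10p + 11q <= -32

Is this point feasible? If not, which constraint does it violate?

Constraint (i): -11p + q = 62, which is not ≤ 55. All other constraints are satisfied.

not feasible — violates (i)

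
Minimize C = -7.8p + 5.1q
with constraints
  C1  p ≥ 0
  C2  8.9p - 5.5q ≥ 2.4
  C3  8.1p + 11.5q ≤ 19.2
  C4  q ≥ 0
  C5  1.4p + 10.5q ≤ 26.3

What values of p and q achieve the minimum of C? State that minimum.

p = 64/27, q = 0, minimum C = -832/45

Extreme points and C = -7.8p + 5.1q:
  (1332/1469, 7572/7345) → C = -66654/36725
  (24/89, 0) → C = -936/445
  (64/27, 0) → C = -832/45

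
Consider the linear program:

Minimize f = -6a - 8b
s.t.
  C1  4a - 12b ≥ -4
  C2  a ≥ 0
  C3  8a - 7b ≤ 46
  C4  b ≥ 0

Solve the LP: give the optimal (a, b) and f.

a = 145/17, b = 54/17, minimum f = -1302/17

Corner points and f = -6a - 8b:
  (0, 1/3) → f = -8/3
  (145/17, 54/17) → f = -1302/17
  (0, 0) → f = 0
  (23/4, 0) → f = -69/2

The binding constraints are 4a - 12b = -4 and 8a - 7b = 46.
Solving simultaneously gives a = 145/17, b = 54/17.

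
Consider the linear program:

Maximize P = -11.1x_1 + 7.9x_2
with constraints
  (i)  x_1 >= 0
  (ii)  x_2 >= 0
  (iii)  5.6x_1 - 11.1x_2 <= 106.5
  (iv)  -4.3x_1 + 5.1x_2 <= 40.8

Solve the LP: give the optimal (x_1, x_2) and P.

Feasible corners and P = -11.1x_1 + 7.9x_2:
  (0, 0) → P = 0
  (0, 8) → P = 316/5
  (1065/56, 0) → P = -23643/112
The feasible region is unbounded (it extends along (111, 56), (51, 43)), but P strictly decreases along every unbounded feasible direction, so there is no improving ray and the maximum is attained at a vertex.

The binding constraints are x_1 = 0 and -4.3x_1 + 5.1x_2 = 40.8.
Solving simultaneously gives x_1 = 0, x_2 = 8.

x_1 = 0, x_2 = 8, maximum P = 63.2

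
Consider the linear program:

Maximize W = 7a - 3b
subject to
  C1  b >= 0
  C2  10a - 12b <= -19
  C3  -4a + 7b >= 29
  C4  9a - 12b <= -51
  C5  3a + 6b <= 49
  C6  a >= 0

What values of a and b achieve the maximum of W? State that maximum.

Vertices and W = 7a - 3b:
  (47/15, 33/5) → W = 32/15
  (0, 17/4) → W = -51/4
  (0, 49/6) → W = -49/2

The binding constraints are 9a - 12b = -51 and 3a + 6b = 49.
Solving simultaneously gives a = 47/15, b = 33/5.

a = 47/15, b = 33/5, maximum W = 32/15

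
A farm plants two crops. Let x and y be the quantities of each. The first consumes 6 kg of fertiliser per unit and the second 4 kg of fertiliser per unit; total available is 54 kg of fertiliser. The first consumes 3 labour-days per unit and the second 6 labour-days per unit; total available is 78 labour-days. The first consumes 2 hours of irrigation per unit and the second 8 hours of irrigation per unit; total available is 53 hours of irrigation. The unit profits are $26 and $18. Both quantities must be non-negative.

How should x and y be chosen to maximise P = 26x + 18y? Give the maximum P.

x = 11/2, y = 21/4, maximum P = 475/2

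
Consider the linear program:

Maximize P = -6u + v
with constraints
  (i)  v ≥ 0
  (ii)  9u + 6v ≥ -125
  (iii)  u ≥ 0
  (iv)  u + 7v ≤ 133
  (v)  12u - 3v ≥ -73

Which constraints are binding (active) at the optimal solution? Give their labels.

Extreme points and P = -6u + v:
  (0, 0) → P = 0
  (133, 0) → P = -798
  (0, 19) → P = 19

The maximum is at (0, 19). Substituting into each constraint, equality holds for (iii) and (iv); the remaining constraints have slack.

(iii) and (iv)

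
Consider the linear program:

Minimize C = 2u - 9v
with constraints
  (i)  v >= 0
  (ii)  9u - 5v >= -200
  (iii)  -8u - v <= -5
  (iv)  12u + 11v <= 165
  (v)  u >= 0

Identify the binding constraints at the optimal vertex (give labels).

Vertices and C = 2u - 9v:
  (5/8, 0) → C = 5/4
  (55/4, 0) → C = 55/2
  (0, 5) → C = -45
  (0, 15) → C = -135

The minimum is at (0, 15). Substituting into each constraint, equality holds for (iv) and (v); the remaining constraints have slack.

(iv) and (v)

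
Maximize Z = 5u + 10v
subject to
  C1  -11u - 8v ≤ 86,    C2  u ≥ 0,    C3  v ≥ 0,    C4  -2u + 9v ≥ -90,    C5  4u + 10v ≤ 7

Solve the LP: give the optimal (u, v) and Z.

u = 7/4, v = 0, maximum Z = 35/4

Extreme points and Z = 5u + 10v:
  (0, 0) → Z = 0
  (0, 7/10) → Z = 7
  (7/4, 0) → Z = 35/4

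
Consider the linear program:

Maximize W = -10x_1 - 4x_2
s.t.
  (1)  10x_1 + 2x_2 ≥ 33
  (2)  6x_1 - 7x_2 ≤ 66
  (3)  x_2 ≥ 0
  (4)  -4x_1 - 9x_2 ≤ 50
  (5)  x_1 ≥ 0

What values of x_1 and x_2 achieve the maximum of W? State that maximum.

x_1 = 33/10, x_2 = 0, maximum W = -33

Feasible corners and W = -10x_1 - 4x_2:
  (33/10, 0) → W = -33
  (0, 33/2) → W = -66
  (11, 0) → W = -110
The feasible region is unbounded (it extends along (0, 1), (7, 6)), but W strictly decreases along every unbounded feasible direction, so there is no improving ray and the maximum is attained at a vertex.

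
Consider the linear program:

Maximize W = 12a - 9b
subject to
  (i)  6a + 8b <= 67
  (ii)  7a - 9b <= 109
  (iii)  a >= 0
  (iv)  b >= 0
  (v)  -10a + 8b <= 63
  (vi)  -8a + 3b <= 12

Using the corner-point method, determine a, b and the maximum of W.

a = 67/6, b = 0, maximum W = 134

Vertices and W = 12a - 9b:
  (67/6, 0) → W = 134
  (105/82, 304/41) → W = -2106/41
  (0, 0) → W = 0
  (0, 4) → W = -36

At the optimal vertex, 6a + 8b = 67 and b = 0.
Solving simultaneously gives a = 67/6, b = 0.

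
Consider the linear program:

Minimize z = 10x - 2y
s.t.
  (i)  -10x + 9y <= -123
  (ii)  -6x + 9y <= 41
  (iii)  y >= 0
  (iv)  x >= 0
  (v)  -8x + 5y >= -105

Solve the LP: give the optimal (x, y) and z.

Corner points and z = 10x - 2y:
  (123/10, 0) → z = 123
  (15, 3) → z = 144
  (105/8, 0) → z = 525/4

At the optimal vertex, -10x + 9y = -123 and y = 0.
Solving simultaneously gives x = 123/10, y = 0.

x = 123/10, y = 0, minimum z = 123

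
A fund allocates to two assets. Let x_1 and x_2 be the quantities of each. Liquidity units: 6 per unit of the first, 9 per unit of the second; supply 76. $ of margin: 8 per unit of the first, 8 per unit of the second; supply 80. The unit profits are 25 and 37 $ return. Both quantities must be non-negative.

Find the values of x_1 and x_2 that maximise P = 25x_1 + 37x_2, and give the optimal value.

Extreme points and P = 25x_1 + 37x_2:
  (0, 0) → P = 0
  (0, 76/9) → P = 2812/9
  (10, 0) → P = 250
  (14/3, 16/3) → P = 314

x_1 = 14/3, x_2 = 16/3, maximum P = 314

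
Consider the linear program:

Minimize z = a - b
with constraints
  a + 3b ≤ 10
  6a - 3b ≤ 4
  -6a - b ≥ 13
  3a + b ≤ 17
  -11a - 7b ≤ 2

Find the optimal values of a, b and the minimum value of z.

Extreme points and z = a - b:
  (-49/17, 73/17) → z = -122/17
  (-38/13, 56/13) → z = -94/13
  (-89/31, 131/31) → z = -220/31

The optimum lies where a + 3b = 10 and -11a - 7b = 2.
Solving simultaneously gives a = -38/13, b = 56/13.

a = -38/13, b = 56/13, minimum z = -94/13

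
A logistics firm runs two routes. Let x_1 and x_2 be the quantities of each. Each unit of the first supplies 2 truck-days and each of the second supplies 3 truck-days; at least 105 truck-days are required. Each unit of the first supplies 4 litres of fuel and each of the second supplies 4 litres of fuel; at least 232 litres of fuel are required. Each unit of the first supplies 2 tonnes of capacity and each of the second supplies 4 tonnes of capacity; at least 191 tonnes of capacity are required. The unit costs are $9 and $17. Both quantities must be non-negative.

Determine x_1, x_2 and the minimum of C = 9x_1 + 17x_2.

Corner points and C = 9x_1 + 17x_2:
  (0, 58) → C = 986
  (191/2, 0) → C = 1719/2
  (41/2, 75/2) → C = 822
The feasible region is unbounded (it extends along (0, 1), (1, 0)), but C strictly increases along every unbounded feasible direction, so there is no improving ray and the minimum is attained at a vertex.

The optimum lies where 4x_1 + 4x_2 = 232 and 2x_1 + 4x_2 = 191.
Solving simultaneously gives x_1 = 41/2, x_2 = 75/2.

x_1 = 41/2, x_2 = 75/2, minimum C = 822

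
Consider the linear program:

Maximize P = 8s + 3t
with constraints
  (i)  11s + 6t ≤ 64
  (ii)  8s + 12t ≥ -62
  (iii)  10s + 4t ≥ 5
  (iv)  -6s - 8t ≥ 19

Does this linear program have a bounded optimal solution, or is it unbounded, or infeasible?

bounded optimum

Vertices and P = 8s + 3t:
  (95/7, -199/14) → P = 923/14
  (313/26, -593/52) → P = 3229/52
  (7/2, -15/2) → P = 11/2
  (29/14, -55/14) → P = 67/14
The feasible region has finitely many vertices and no improving ray; the maximum is 923/14 at (95/7, -199/14).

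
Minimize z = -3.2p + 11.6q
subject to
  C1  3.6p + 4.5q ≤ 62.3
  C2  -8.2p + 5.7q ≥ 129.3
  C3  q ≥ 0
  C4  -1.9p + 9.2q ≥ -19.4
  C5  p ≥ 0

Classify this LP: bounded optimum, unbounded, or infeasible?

infeasible

The boundaries 3.6p + 4.5q = 62.3 and -8.2p + 5.7q = 129.3 meet at (-3779/957, 48817/2871), but that point violates p ≥ 0. Every candidate vertex is excluded by some other constraint, so the feasible region is empty.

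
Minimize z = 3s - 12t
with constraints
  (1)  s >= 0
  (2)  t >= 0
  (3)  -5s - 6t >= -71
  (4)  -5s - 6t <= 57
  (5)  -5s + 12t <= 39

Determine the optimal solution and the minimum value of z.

s = 103/15, t = 55/9, minimum z = -791/15

At the optimal vertex, -5s - 6t = -71 and -5s + 12t = 39.
Solving simultaneously gives s = 103/15, t = 55/9.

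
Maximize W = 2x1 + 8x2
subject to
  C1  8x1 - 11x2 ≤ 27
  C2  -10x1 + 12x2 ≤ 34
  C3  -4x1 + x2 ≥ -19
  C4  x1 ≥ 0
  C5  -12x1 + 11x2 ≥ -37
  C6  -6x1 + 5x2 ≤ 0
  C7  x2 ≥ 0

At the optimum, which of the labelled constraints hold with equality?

C3 and C6

Vertices and W = 2x1 + 8x2:
  (43/8, 5/2) → W = 123/4
  (95/14, 57/7) → W = 551/7
  (0, 0) → W = 0
  (37/12, 0) → W = 37/6

The maximum is at (95/14, 57/7). Substituting into each constraint, equality holds for C3 and C6; the remaining constraints have slack.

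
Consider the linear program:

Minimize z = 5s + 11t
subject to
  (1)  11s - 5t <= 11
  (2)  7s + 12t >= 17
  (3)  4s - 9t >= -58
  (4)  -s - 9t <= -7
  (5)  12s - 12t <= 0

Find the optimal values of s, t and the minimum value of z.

s = 17/19, t = 17/19, minimum z = 272/19

Corner points and z = 5s + 11t:
  (389/79, 682/79) → z = 9447/79
  (11/6, 11/6) → z = 88/3
  (-181/37, 158/37) → z = 833/37
  (17/19, 17/19) → z = 272/19

The binding constraints are 7s + 12t = 17 and 12s - 12t = 0.
Solving simultaneously gives s = 17/19, t = 17/19.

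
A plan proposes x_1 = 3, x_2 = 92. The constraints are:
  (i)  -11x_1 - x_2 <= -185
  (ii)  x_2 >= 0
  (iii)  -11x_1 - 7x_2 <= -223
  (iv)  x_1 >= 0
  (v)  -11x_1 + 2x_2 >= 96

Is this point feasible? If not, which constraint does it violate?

not feasible — violates (i)

Constraint (i): -11x_1 - x_2 = -125, which is not ≤ -185. All other constraints are satisfied.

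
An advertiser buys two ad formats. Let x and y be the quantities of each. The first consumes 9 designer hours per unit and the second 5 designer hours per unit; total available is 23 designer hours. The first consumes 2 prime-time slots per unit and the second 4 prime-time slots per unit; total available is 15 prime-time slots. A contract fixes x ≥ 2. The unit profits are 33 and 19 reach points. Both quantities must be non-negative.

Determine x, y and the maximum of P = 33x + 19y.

x = 2, y = 1, maximum P = 85

Extreme points and P = 33x + 19y:
  (23/9, 0) → P = 253/3
  (2, 0) → P = 66
  (2, 1) → P = 85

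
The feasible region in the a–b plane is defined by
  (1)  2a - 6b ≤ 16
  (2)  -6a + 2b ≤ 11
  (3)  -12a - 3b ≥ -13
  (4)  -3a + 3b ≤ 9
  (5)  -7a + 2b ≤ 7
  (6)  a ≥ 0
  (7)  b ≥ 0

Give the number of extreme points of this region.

The feasible vertices (each the meet of two boundaries and inside every other half-plane) are:
  (4/15, 49/15)
  (13/12, 0)
  (0, 3)
  (0, 0)

4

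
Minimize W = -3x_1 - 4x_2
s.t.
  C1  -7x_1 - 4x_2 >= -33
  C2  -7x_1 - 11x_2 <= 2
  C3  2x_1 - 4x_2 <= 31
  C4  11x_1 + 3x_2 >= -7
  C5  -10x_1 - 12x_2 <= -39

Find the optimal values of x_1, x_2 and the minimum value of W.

x_1 = -127/23, x_2 = 412/23, minimum W = -1267/23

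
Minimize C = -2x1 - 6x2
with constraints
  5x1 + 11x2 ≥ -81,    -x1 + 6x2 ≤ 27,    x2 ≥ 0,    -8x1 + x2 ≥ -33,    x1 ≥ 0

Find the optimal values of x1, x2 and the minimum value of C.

x1 = 225/47, x2 = 249/47, minimum C = -1944/47

Extreme points and C = -2x1 - 6x2:
  (225/47, 249/47) → C = -1944/47
  (0, 9/2) → C = -27
  (33/8, 0) → C = -33/4
  (0, 0) → C = 0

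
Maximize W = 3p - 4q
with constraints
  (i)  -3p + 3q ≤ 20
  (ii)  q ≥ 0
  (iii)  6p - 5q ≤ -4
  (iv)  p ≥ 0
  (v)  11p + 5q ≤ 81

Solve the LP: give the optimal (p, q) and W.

p = 0, q = 4/5, maximum W = -16/5

Vertices and W = 3p - 4q:
  (0, 20/3) → W = -80/3
  (143/48, 463/48) → W = -1423/48
  (0, 4/5) → W = -16/5
  (77/17, 106/17) → W = -193/17

At the optimal vertex, 6p - 5q = -4 and p = 0.
Solving simultaneously gives p = 0, q = 4/5.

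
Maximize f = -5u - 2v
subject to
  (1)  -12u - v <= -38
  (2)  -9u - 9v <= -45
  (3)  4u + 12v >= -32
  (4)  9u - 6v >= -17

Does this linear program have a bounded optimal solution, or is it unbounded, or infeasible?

bounded optimum

Feasible corners and f = -5u - 2v:
  (3, 2) → f = -19
  (211/81, 182/27) → f = -2147/81
  (23/2, -13/2) → f = -89/2
The feasible region has finitely many vertices and no improving ray; the maximum is -19 at (3, 2).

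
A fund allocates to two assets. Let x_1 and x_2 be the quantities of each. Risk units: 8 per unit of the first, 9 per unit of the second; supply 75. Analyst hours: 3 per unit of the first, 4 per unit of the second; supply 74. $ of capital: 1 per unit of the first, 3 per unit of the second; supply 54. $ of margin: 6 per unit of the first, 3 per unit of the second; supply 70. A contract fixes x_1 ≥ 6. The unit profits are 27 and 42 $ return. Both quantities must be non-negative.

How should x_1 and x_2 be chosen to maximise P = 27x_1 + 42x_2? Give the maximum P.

The binding constraints are 8x_1 + 9x_2 = 75 and x_1 = 6.
Solving simultaneously gives x_1 = 6, x_2 = 3.

x_1 = 6, x_2 = 3, maximum P = 288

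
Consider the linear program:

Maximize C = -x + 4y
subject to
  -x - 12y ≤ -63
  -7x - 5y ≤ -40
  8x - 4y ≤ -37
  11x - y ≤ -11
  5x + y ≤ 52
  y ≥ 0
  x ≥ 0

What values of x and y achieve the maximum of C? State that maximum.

x = 0, y = 52, maximum C = 208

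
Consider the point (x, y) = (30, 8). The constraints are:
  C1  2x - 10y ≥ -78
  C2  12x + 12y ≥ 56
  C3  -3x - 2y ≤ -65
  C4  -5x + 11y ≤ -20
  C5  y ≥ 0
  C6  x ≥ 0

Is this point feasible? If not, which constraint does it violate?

C1: -20 ≥ -78 ✓
C2: 456 ≥ 56 ✓
C3: -106 ≤ -65 ✓
C4: -62 ≤ -20 ✓
C5: 8 ≥ 0 ✓
C6: 30 ≥ 0 ✓

feasible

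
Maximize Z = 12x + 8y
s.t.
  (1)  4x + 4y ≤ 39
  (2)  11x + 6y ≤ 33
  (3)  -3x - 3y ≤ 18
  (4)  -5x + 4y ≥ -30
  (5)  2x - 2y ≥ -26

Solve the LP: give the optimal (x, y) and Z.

Feasible corners and Z = 12x + 8y:
  (156/37, -165/74) → Z = 1212/37
  (-45/17, 176/17) → Z = 868/17
  (2/3, -20/3) → Z = -136/3
  (-19/2, 7/2) → Z = -86

At the optimal vertex, 11x + 6y = 33 and 2x - 2y = -26.
Solving simultaneously gives x = -45/17, y = 176/17.

x = -45/17, y = 176/17, maximum Z = 868/17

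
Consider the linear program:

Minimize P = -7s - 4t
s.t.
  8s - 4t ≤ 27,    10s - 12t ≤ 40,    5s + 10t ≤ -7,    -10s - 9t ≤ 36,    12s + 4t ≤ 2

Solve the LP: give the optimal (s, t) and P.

Extreme points and P = -7s - 4t:
  (-12/35, -76/21) → P = 1772/105
  (1, -5/2) → P = 3
  (-27/5, 2) → P = 149/5
  (12/25, -47/50) → P = 2/5

The optimum lies where 5s + 10t = -7 and 12s + 4t = 2.
Solving simultaneously gives s = 12/25, t = -47/50.

s = 12/25, t = -47/50, minimum P = 2/5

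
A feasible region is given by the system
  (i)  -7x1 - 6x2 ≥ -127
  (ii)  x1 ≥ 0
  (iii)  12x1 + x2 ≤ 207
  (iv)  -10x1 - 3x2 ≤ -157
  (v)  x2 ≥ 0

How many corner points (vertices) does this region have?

Pairwise boundary intersections that survive every other constraint:
  (223/13, 15/13)
  (187/13, 57/13)
  (69/4, 0)
  (157/10, 0)

4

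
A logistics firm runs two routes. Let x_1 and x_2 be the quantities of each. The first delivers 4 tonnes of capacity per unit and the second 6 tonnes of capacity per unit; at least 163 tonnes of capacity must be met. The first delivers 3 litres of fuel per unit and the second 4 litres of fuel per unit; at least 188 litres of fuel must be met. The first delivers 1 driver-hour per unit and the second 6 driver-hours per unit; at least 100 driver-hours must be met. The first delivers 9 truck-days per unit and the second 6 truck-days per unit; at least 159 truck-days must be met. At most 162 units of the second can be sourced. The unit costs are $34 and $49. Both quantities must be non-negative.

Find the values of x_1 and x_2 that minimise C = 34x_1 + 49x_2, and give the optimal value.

Vertices and C = 34x_1 + 49x_2:
  (0, 47) → C = 2303
  (0, 162) → C = 7938
  (100, 0) → C = 3400
  (52, 8) → C = 2160
The feasible region is unbounded (it extends along (1, 0)), but C strictly increases along every unbounded feasible direction, so there is no improving ray and the minimum is attained at a vertex.

x_1 = 52, x_2 = 8, minimum C = 2160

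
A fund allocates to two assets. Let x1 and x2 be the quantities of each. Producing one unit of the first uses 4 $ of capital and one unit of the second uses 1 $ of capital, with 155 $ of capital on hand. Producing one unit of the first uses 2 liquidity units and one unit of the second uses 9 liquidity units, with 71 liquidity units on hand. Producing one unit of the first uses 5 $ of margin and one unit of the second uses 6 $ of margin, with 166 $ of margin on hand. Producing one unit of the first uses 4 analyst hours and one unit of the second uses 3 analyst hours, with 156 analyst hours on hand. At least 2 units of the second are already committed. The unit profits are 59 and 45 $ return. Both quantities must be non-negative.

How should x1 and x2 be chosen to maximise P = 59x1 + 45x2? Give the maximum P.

Extreme points and P = 59x1 + 45x2:
  (0, 71/9) → P = 355
  (0, 2) → P = 90
  (53/2, 2) → P = 3307/2

x1 = 53/2, x2 = 2, maximum P = 3307/2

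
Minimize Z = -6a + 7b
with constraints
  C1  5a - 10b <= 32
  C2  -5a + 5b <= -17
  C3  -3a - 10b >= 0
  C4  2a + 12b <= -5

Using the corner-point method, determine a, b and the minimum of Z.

a = 4, b = -6/5, minimum Z = -162/5

Vertices and Z = -6a + 7b:
  (2/5, -3) → Z = -117/5
  (4, -6/5) → Z = -162/5
  (179/70, -59/70) → Z = -1487/70
  (25/8, -15/16) → Z = -405/16

At the optimal vertex, 5a - 10b = 32 and -3a - 10b = 0.
Solving simultaneously gives a = 4, b = -6/5.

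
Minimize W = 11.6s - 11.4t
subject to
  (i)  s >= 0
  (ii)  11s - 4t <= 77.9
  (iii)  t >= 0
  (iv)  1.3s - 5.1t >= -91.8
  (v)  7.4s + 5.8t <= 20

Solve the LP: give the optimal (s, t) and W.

Feasible corners and W = 11.6s - 11.4t:
  (0, 0) → W = 0
  (0, 100/29) → W = -1140/29
  (100/37, 0) → W = 1160/37

The binding constraints are s = 0 and 7.4s + 5.8t = 20.
Solving simultaneously gives s = 0, t = 100/29.

s = 0, t = 100/29, minimum W = -1140/29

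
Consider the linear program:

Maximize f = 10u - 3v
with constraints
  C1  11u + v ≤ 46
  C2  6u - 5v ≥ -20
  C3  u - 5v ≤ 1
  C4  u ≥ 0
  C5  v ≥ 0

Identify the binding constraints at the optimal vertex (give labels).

C1 and C3

Vertices and f = 10u - 3v:
  (210/61, 496/61) → f = 612/61
  (33/8, 5/8) → f = 315/8
  (0, 4) → f = -12
  (1, 0) → f = 10
  (0, 0) → f = 0

The maximum is at (33/8, 5/8). Substituting into each constraint, equality holds for C1 and C3; the remaining constraints have slack.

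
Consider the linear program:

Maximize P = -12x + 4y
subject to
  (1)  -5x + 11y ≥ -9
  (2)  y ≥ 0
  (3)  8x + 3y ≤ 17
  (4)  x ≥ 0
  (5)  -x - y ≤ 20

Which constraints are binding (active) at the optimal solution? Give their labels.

Vertices and P = -12x + 4y:
  (9/5, 0) → P = -108/5
  (214/103, 13/103) → P = -2516/103
  (0, 0) → P = 0
  (0, 17/3) → P = 68/3

The maximum is at (0, 17/3). Substituting into each constraint, equality holds for (3) and (4); the remaining constraints have slack.

(3) and (4)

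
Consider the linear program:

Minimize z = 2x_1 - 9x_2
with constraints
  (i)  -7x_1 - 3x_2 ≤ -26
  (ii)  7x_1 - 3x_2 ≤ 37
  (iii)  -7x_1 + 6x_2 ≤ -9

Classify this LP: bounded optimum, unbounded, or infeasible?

bounded optimum

Feasible corners and z = 2x_1 - 9x_2:
  (9/2, -11/6) → z = 51/2
  (61/21, 17/9) → z = -235/21
  (65/7, 28/3) → z = -458/7
The feasible region has finitely many vertices and no improving ray; the minimum is -458/7 at (65/7, 28/3).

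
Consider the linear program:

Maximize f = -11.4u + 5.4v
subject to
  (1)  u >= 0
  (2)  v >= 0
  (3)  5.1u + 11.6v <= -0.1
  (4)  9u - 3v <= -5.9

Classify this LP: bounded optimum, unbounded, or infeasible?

infeasible

The boundaries u = 0 and 9u - 3v = -5.9 meet at (0, 59/30), but that point violates 5.1u + 11.6v ≤ -0.1. Every candidate vertex is excluded by some other constraint, so the feasible region is empty.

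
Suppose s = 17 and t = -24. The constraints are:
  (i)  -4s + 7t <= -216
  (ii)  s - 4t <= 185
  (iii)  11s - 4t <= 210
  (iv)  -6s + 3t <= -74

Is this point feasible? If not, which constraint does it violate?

not feasible — violates (iii)

Constraint (iii): 11s - 4t = 283, which is not ≤ 210. All other constraints are satisfied.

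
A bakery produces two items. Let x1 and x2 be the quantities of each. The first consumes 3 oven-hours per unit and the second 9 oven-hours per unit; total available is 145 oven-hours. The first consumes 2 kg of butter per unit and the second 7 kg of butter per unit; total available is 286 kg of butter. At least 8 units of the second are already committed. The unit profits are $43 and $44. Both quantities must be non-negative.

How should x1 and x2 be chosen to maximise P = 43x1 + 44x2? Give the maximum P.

x1 = 73/3, x2 = 8, maximum P = 4195/3

Feasible corners and P = 43x1 + 44x2:
  (0, 145/9) → P = 6380/9
  (0, 8) → P = 352
  (73/3, 8) → P = 4195/3

The optimum lies where 3x1 + 9x2 = 145 and x2 = 8.
Solving simultaneously gives x1 = 73/3, x2 = 8.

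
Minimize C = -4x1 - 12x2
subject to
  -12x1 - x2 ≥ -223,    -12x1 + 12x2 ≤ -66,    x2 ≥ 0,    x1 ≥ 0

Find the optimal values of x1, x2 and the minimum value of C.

x1 = 457/26, x2 = 157/13, minimum C = -2798/13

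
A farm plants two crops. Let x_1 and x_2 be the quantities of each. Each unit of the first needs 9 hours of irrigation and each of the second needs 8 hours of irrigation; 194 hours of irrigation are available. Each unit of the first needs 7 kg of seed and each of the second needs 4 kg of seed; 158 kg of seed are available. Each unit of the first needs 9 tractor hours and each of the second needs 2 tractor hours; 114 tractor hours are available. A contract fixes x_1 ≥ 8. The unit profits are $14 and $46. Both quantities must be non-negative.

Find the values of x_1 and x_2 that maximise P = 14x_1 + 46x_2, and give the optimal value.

x_1 = 8, x_2 = 61/4, maximum P = 1627/2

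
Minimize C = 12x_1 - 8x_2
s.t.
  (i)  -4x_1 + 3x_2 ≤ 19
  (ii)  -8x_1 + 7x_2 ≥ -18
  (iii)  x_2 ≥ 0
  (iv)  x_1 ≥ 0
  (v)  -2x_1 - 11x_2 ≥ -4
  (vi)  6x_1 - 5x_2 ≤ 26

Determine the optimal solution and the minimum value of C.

x_1 = 0, x_2 = 4/11, minimum C = -32/11

Extreme points and C = 12x_1 - 8x_2:
  (0, 0) → C = 0
  (2, 0) → C = 24
  (0, 4/11) → C = -32/11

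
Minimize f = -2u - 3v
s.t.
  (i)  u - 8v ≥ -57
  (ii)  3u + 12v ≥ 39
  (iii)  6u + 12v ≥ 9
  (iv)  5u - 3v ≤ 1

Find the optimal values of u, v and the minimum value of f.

u = 179/37, v = 286/37, minimum f = -1216/37

Corner points and f = -2u - 3v:
  (-51/5, 117/20) → f = 57/20
  (179/37, 286/37) → f = -1216/37
  (-10, 23/4) → f = 11/4
  (43/23, 64/23) → f = -278/23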